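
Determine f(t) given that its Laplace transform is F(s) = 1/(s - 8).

f(t) = exp(8*t)

Since L{e^(8t)} = 1/(s - 8), the inverse is e^(8*t).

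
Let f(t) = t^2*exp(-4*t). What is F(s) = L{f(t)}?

L{e^(-4t)} = 1/(s + 4).
Then apply L{t^2·g(t)} = (-1)^2 d^2/ds^2[G(s)] with G(s) = 1/(s + 4):
differentiating 2 times and applying the sign gives 2/(s + 4)^3.

F(s) = 2/(s + 4)^3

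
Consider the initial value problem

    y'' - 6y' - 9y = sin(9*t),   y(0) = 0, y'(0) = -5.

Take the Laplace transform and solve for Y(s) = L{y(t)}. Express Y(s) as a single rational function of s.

Y(s) = (-5*s^2 - 396)/(s^4 - 6*s^3 + 72*s^2 - 486*s - 729)

Laplace-transform each side.
With L{y''} = s^2 Y - s·y(0) - y'(0) and L{y'} = sY - y(0), with y(0) = 0, y'(0) = -5: the LHS transforms to (s^2 - 6*s - 9)Y - (-5).
The right side is L{sin(9*t)} = 9/(s^2 + 81).
So (s^2 - 6*s - 9)Y = 9/(s^2 + 81) + (-5).
Solve for Y(s) and write it as one ratio of polynomials.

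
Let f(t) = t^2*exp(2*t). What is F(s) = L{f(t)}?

F(s) = 2/(s - 2)^3

L{e^(2t)} = 1/(s - 2).
Then apply L{t^2·g(t)} = (-1)^2 d^2/ds^2[G(s)] with G(s) = 1/(s - 2):
differentiating 2 times and applying the sign gives 2/(s - 2)^3.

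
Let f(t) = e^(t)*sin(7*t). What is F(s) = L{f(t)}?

L{sin(7t)} = 7/(s^2 + 49).
By the first shifting theorem, multiplying by e^(t) replaces s with s - 1.

F(s) = 7/((s - 1)^2 + 49)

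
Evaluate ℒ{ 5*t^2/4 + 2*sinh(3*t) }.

The transform is linear, so treat each term independently.
(2)·[L{sinh(3t)} = 3/(s^2 - 9)]; (5/4)·[L{t^2} = 2!/s^3 = 2/s^3].

6/(s^2 - 9) + 5/(2*s^3)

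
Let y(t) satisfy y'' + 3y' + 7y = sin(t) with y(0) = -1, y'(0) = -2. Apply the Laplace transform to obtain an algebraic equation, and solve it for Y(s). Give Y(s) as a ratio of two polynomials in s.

Laplace-transform each side.
The derivative rules (L{y''} = s^2 Y - s·y(0) - y'(0) and L{y'} = sY - y(0), with y(0) = -1, y'(0) = -2) turn the left side into (s^2 + 3*s + 7)Y - (-s - 5).
The right side is L{sin(t)} = 1/(s^2 + 1).
So (s^2 + 3*s + 7)Y = 1/(s^2 + 1) + (-s - 5).
Divide through and combine into a single rational function.

Y(s) = (-s^3 - 5*s^2 - s - 4)/(s^4 + 3*s^3 + 8*s^2 + 3*s + 7)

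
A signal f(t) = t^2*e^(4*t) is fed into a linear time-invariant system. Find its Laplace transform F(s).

L{e^(4t)} = 1/(s - 4).
Then apply L{t^2·g(t)} = (-1)^2 d^2/ds^2[G(s)] with G(s) = 1/(s - 4):
differentiating 2 times and applying the sign gives 2/(s - 4)^3.

F(s) = 2/(s - 4)^3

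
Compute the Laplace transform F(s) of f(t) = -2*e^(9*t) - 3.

By linearity of the Laplace transform, transform each term separately.
L{-3} = -3/s; (-2)·[L{e^(9t)} = 1/(s - 9)].

F(s) = -2/(s - 9) - 3/s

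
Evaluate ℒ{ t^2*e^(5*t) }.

L{t^2} = 2!/s^3 = 2/s^3.
By the first shifting theorem, multiplying by e^(5t) replaces s with s - 5.

2/(s - 5)^3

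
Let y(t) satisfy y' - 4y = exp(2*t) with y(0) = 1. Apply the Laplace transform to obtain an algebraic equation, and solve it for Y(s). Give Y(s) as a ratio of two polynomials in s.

Y(s) = (s - 1)/(s^2 - 6*s + 8)

Transform both sides with L{·}.
With L{y'} = sY - y(0) = sY - 1: the LHS transforms to (s - 4)Y - (1).
The right side is L{exp(2*t)} = 1/(s - 2).
So (s - 4)Y = 1/(s - 2) + (1).
Solve for Y(s) and write it as one ratio of polynomials.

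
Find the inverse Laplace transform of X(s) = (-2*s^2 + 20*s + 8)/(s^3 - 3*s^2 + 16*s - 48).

Factor the denominator: s^3 - 3*s^2 + 16*s - 48 = (s - 3)*(s^2 + 16).
Partial fraction decomposition gives [2/(s - 3)] + [-4*s/(s^2 + 16)] + [8/(s^2 + 16)].
Invert each term: 2/(s - 3) ↔ 2e^(3t); -4·s/(s^2 + 16) ↔ -4cos(4t); 2·4/(s^2 + 16) ↔ 2sin(4t).

2*exp(3*t) + 2*sin(4*t) - 4*cos(4*t)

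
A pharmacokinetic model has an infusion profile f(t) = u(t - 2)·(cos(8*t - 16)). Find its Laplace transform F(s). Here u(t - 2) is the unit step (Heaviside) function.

F(s) = s*exp(-2*s)/(s^2 + 64)

By the second shifting theorem, L{u(t - c)·g(t - c)} = e^(-cs)·G(s) with c = 2 and G(s) = L{g(t)}.
L{cos(8t)} = s/(s^2 + 64).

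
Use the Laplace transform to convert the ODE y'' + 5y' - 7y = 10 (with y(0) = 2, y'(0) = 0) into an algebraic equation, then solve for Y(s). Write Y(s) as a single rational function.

Laplace-transform each side.
The derivative rules (L{y''} = s^2 Y - s·y(0) - y'(0) and L{y'} = sY - y(0), with y(0) = 2, y'(0) = 0) turn the left side into (s^2 + 5*s - 7)Y - (2*s + 10).
The right side is L{10} = 10/s.
So (s^2 + 5*s - 7)Y = 10/s + (2*s + 10).
Isolate Y and clear denominators.

Y(s) = (2*s^2 + 10*s + 10)/(s^3 + 5*s^2 - 7*s)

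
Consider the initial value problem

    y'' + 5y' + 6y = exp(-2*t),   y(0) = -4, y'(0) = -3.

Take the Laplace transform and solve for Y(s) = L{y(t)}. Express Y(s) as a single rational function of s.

Y(s) = (-4*s^2 - 31*s - 45)/(s^3 + 7*s^2 + 16*s + 12)

Transform both sides with L{·}.
With L{y''} = s^2 Y - s·y(0) - y'(0) and L{y'} = sY - y(0), with y(0) = -4, y'(0) = -3: the LHS transforms to (s^2 + 5*s + 6)Y - (-4*s - 23).
The right side is L{exp(-2*t)} = 1/(s + 2).
So (s^2 + 5*s + 6)Y = 1/(s + 2) + (-4*s - 23).
Divide through and combine into a single rational function.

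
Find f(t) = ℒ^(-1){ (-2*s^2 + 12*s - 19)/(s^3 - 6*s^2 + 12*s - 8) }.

f(t) = -3*t^2*exp(2*t)/2 + 4*t*exp(2*t) - 2*exp(2*t)

Factor the denominator: s^3 - 6*s^2 + 12*s - 8 = (s - 2)^3.
Partial fraction decomposition gives [-2/(s - 2)] + [4/(s - 2)^2] + [-3/(s - 2)^3].
Invert each term: -2/(s - 2) ↔ -2e^(2t); 4/(s - 2)^2 ↔ 4t·e^(2t); -3/(s - 2)^3 ↔ (-3/2)t^2·e^(2t).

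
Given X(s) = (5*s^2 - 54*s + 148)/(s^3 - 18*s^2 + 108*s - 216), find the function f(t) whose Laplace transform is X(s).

f(t) = 2*t^2*exp(6*t) + 6*t*exp(6*t) + 5*exp(6*t)

Factor the denominator: s^3 - 18*s^2 + 108*s - 216 = (s - 6)^3.
Partial fraction decomposition gives [5/(s - 6)] + [6/(s - 6)^2] + [4/(s - 6)^3].
Invert each term: 5/(s - 6) ↔ 5e^(6t); 6/(s - 6)^2 ↔ 6t·e^(6t); 4/(s - 6)^3 ↔ (2)t^2·e^(6t).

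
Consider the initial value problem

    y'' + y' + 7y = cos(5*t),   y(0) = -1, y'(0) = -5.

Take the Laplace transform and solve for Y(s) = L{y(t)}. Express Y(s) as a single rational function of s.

Y(s) = (-s^3 - 6*s^2 - 24*s - 150)/(s^4 + s^3 + 32*s^2 + 25*s + 175)

Apply the Laplace transform to the equation.
The derivative rules (L{y''} = s^2 Y - s·y(0) - y'(0) and L{y'} = sY - y(0), with y(0) = -1, y'(0) = -5) turn the left side into (s^2 + s + 7)Y - (-s - 6).
The right side is L{cos(5*t)} = s/(s^2 + 25).
So (s^2 + s + 7)Y = s/(s^2 + 25) + (-s - 6).
Solve for Y(s) and write it as one ratio of polynomials.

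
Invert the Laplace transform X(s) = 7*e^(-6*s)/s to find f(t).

The factor e^(-6s) signals a time shift by c = 6 (second shifting theorem).
L{7} = 7/s, so L^-1{7/s} = 7.
Hence the inverse is u(t - 6) times that function evaluated at t - 6.

f(t) = Heaviside(t - 6)*(7)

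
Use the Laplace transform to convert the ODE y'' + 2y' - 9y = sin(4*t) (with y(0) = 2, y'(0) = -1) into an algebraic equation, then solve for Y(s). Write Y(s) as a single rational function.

Y(s) = (2*s^3 + 3*s^2 + 32*s + 52)/(s^4 + 2*s^3 + 7*s^2 + 32*s - 144)

Take the Laplace transform of both sides.
The derivative rules (L{y''} = s^2 Y - s·y(0) - y'(0) and L{y'} = sY - y(0), with y(0) = 2, y'(0) = -1) turn the left side into (s^2 + 2*s - 9)Y - (2*s + 3).
The right side is L{sin(4*t)} = 4/(s^2 + 16).
So (s^2 + 2*s - 9)Y = 4/(s^2 + 16) + (2*s + 3).
Divide through and combine into a single rational function.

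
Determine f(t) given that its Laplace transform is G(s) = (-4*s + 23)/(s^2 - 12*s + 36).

f(t) = -t*exp(6*t) - 4*exp(6*t)

Factor the denominator: s^2 - 12*s + 36 = (s - 6)^2.
Partial fraction decomposition gives [-4/(s - 6)] + [-1/(s - 6)^2].
Invert each term: -4/(s - 6) ↔ -4e^(6t); -1/(s - 6)^2 ↔ -t·e^(6t).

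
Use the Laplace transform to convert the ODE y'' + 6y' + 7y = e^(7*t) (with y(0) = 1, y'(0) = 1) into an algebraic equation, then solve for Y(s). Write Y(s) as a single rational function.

Y(s) = (s^2 - 48)/(s^3 - s^2 - 35*s - 49)

Take the Laplace transform of both sides.
The derivative rules (L{y''} = s^2 Y - s·y(0) - y'(0) and L{y'} = sY - y(0), with y(0) = 1, y'(0) = 1) turn the left side into (s^2 + 6*s + 7)Y - (s + 7).
The right side is L{e^(7*t)} = 1/(s - 7).
So (s^2 + 6*s + 7)Y = 1/(s - 7) + (s + 7).
Solve for Y(s) and write it as one ratio of polynomials.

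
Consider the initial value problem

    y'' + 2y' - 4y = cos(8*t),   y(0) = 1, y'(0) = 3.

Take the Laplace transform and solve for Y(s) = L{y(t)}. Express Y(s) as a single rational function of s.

Take the Laplace transform of both sides.
Using L{y''} = s^2 Y - s·y(0) - y'(0) and L{y'} = sY - y(0), with y(0) = 1, y'(0) = 3, the left side becomes (s^2 + 2*s - 4)Y - (s + 5).
The right side is L{cos(8*t)} = s/(s^2 + 64).
So (s^2 + 2*s - 4)Y = s/(s^2 + 64) + (s + 5).
Isolate Y and clear denominators.

Y(s) = (s^3 + 5*s^2 + 65*s + 320)/(s^4 + 2*s^3 + 60*s^2 + 128*s - 256)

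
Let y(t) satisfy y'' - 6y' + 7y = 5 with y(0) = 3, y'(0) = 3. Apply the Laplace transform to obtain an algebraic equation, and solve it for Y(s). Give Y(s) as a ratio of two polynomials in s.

Transform both sides with L{·}.
With L{y''} = s^2 Y - s·y(0) - y'(0) and L{y'} = sY - y(0), with y(0) = 3, y'(0) = 3: the LHS transforms to (s^2 - 6*s + 7)Y - (3*s - 15).
The right side is L{5} = 5/s.
So (s^2 - 6*s + 7)Y = 5/s + (3*s - 15).
Solve for Y(s) and write it as one ratio of polynomials.

Y(s) = (3*s^2 - 15*s + 5)/(s^3 - 6*s^2 + 7*s)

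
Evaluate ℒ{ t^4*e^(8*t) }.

24/(s - 8)^5

L{t^4} = 4!/s^5 = 24/s^5.
By the first shifting theorem, multiplying by e^(8t) replaces s with s - 8.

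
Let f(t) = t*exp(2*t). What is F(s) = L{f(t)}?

F(s) = (s - 2)^(-2)

L{e^(2t)} = 1/(s - 2).
Then apply L{t·g(t)} = -d/ds[G(s)] with G(s) = 1/(s - 2):
differentiating 1 time and applying the sign gives (s - 2)^(-2).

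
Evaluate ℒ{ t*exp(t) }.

L{e^(t)} = 1/(s - 1).
Then apply L{t·g(t)} = -d/ds[H(s)] with H(s) = 1/(s - 1):
differentiating 1 time and applying the sign gives (s - 1)^(-2).

(s - 1)^(-2)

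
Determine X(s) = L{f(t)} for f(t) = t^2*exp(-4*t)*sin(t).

L{sin(t)} = 1/(s^2 + 1).
Multiplying by e^(-4t) shifts s → s + 4, so L{exp(-4*t)*sin(t)} = 1/((s + 4)^2 + 1).
Then apply L{t^2·g(t)} = (-1)^2 d^2/ds^2[G(s)] with G(s) = 1/((s + 4)^2 + 1):
differentiating 2 times and applying the sign gives 2*(3*s^2 + 24*s + 47)/(s^2 + 8*s + 17)^3.

X(s) = 2*(3*s^2 + 24*s + 47)/(s^2 + 8*s + 17)^3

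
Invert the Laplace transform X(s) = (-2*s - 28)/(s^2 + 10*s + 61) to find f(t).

f(t) = -3*exp(-5*t)*sin(6*t) - 2*exp(-5*t)*cos(6*t)

Complete the square in the denominator: s^2 + 10*s + 61 = (s + 5)^2 + 6^2.
Split the numerator to match: -2*s - 28 = -2·(s + 5) - 3·6.
Invert each term: -2·(s + 5)/((s + 5)^2 + 36) ↔ -2e^(-5t)cos(6t); -3·6/((s + 5)^2 + 36) ↔ -3e^(-5t)sin(6t).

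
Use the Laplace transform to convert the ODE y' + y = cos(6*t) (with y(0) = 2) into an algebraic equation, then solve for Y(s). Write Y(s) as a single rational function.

Y(s) = (2*s^2 + s + 72)/(s^3 + s^2 + 36*s + 36)

Transform both sides with L{·}.
Using L{y'} = sY - y(0) = sY - 2, the left side becomes (s + 1)Y - (2).
The right side is L{cos(6*t)} = s/(s^2 + 36).
So (s + 1)Y = s/(s^2 + 36) + (2).
Solve for Y(s) and write it as one ratio of polynomials.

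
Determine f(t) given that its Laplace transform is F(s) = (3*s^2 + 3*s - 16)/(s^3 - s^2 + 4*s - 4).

f(t) = -2*exp(t) + 4*sin(2*t) + 5*cos(2*t)

Factor the denominator: s^3 - s^2 + 4*s - 4 = (s - 1)*(s^2 + 4).
Partial fraction decomposition gives [-2/(s - 1)] + [5*s/(s^2 + 4)] + [8/(s^2 + 4)].
Invert each term: -2/(s - 1) ↔ -2e^(t); 5·s/(s^2 + 4) ↔ 5cos(2t); 4·2/(s^2 + 4) ↔ 4sin(2t).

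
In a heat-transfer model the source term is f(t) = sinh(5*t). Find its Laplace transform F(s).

F(s) = 5/(s^2 - 25)

L{sinh(5t)} = 5/(s^2 - 25).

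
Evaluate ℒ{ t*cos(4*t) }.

L{cos(4t)} = s/(s^2 + 16).
Then apply L{t·g(t)} = -d/ds[G(s)] with G(s) = s/(s^2 + 16):
differentiating 1 time and applying the sign gives (s - 4)*(s + 4)/(s^2 + 16)^2.

(s - 4)*(s + 4)/(s^2 + 16)^2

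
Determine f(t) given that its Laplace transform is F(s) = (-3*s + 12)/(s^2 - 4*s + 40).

f(t) = exp(2*t)*sin(6*t) - 3*exp(2*t)*cos(6*t)

Complete the square in the denominator: s^2 - 4*s + 40 = (s - 2)^2 + 6^2.
Split the numerator to match: -3*s + 12 = -3·(s - 2) + 1·6.
Invert each term: -3·(s - 2)/((s - 2)^2 + 36) ↔ -3e^(2t)cos(6t); 1·6/((s - 2)^2 + 36) ↔ e^(2t)sin(6t).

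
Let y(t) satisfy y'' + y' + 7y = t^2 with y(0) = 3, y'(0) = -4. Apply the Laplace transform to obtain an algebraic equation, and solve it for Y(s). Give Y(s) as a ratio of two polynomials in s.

Y(s) = (3*s^4 - s^3 + 2)/(s^5 + s^4 + 7*s^3)

Laplace-transform each side.
Using L{y''} = s^2 Y - s·y(0) - y'(0) and L{y'} = sY - y(0), with y(0) = 3, y'(0) = -4, the left side becomes (s^2 + s + 7)Y - (3*s - 1).
The right side is L{t^2} = 2/s^3.
So (s^2 + s + 7)Y = 2/s^3 + (3*s - 1).
Divide through and combine into a single rational function.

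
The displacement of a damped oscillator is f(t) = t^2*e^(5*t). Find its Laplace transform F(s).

F(s) = 2/(s - 5)^3

L{e^(5t)} = 1/(s - 5).
Then apply L{t^2·g(t)} = (-1)^2 d^2/ds^2[G(s)] with G(s) = 1/(s - 5):
differentiating 2 times and applying the sign gives 2/(s - 5)^3.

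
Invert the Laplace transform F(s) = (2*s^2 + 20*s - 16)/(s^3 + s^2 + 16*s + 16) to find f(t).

Factor the denominator: s^3 + s^2 + 16*s + 16 = (s + 1)*(s^2 + 16).
Partial fraction decomposition gives [-2/(s + 1)] + [4*s/(s^2 + 16)] + [16/(s^2 + 16)].
Invert each term: -2/(s + 1) ↔ -2e^(-t); 4·s/(s^2 + 16) ↔ 4cos(4t); 4·4/(s^2 + 16) ↔ 4sin(4t).

f(t) = 4*sin(4*t) + 4*cos(4*t) - 2*exp(-t)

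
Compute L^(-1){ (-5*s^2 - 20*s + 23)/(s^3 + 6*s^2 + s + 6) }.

4*sin(t) - 4*cos(t) - exp(-6*t)

Factor the denominator: s^3 + 6*s^2 + s + 6 = (s + 6)*(s^2 + 1).
Partial fraction decomposition gives [-1/(s + 6)] + [-4*s/(s^2 + 1)] + [4/(s^2 + 1)].
Invert each term: -1/(s + 6) ↔ -e^(-6t); -4·s/(s^2 + 1) ↔ -4cos(t); 4·1/(s^2 + 1) ↔ 4sin(t).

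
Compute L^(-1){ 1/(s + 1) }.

exp(-t)

Since L{e^(-t)} = 1/(s + 1), the inverse is e^(-t).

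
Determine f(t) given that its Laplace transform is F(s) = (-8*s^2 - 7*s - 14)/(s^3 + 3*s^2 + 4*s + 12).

f(t) = sin(2*t) - 3*cos(2*t) - 5*exp(-3*t)

Factor the denominator: s^3 + 3*s^2 + 4*s + 12 = (s + 3)*(s^2 + 4).
Partial fraction decomposition gives [-5/(s + 3)] + [-3*s/(s^2 + 4)] + [2/(s^2 + 4)].
Invert each term: -5/(s + 3) ↔ -5e^(-3t); -3·s/(s^2 + 4) ↔ -3cos(2t); 1·2/(s^2 + 4) ↔ sin(2t).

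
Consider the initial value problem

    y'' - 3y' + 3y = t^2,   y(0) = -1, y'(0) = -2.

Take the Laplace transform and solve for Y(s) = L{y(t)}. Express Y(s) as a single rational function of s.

Y(s) = (-s^4 + s^3 + 2)/(s^5 - 3*s^4 + 3*s^3)

Laplace-transform each side.
With L{y''} = s^2 Y - s·y(0) - y'(0) and L{y'} = sY - y(0), with y(0) = -1, y'(0) = -2: the LHS transforms to (s^2 - 3*s + 3)Y - (-s + 1).
The right side is L{t^2} = 2/s^3.
So (s^2 - 3*s + 3)Y = 2/s^3 + (-s + 1).
Isolate Y and clear denominators.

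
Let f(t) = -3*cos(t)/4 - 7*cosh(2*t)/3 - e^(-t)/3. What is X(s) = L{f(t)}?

X(s) = -3*s/(4*(s^2 + 1)) - 7*s/(3*(s^2 - 4)) - 1/(3*(s + 1))

Apply the Laplace transform termwise.
(-1/3)·[L{e^(-t)} = 1/(s + 1)]; (-7/3)·[L{cosh(2t)} = s/(s^2 - 4)]; (-3/4)·[L{cos(t)} = s/(s^2 + 1)].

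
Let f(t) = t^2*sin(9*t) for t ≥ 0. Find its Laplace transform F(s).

L{sin(9t)} = 9/(s^2 + 81).
Then apply L{t^2·g(t)} = (-1)^2 d^2/ds^2[G(s)] with G(s) = 9/(s^2 + 81):
differentiating 2 times and applying the sign gives 54*(s^2 - 27)/(s^2 + 81)^3.

F(s) = 54*(s^2 - 27)/(s^2 + 81)^3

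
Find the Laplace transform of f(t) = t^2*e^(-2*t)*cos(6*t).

2*(s + 2)*(s^2 + 4*s - 104)/(s^2 + 4*s + 40)^3

L{cos(6t)} = s/(s^2 + 36).
Multiplying by e^(-2t) shifts s → s + 2, so L{e^(-2*t)*cos(6*t)} = (s + 2)/((s + 2)^2 + 36).
Then apply L{t^2·g(t)} = (-1)^2 d^2/ds^2[G(s)] with G(s) = (s + 2)/((s + 2)^2 + 36):
differentiating 2 times and applying the sign gives 2*(s + 2)*(s^2 + 4*s - 104)/(s^2 + 4*s + 40)^3.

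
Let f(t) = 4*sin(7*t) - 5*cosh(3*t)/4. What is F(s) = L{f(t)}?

Apply the Laplace transform termwise.
(4)·[L{sin(7t)} = 7/(s^2 + 49)]; (-5/4)·[L{cosh(3t)} = s/(s^2 - 9)].

F(s) = -5*s/(4*(s^2 - 9)) + 28/(s^2 + 49)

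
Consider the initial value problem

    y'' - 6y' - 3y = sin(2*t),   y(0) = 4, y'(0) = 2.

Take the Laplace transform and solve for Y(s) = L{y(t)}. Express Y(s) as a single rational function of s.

Laplace-transform each side.
Using L{y''} = s^2 Y - s·y(0) - y'(0) and L{y'} = sY - y(0), with y(0) = 4, y'(0) = 2, the left side becomes (s^2 - 6*s - 3)Y - (4*s - 22).
The right side is L{sin(2*t)} = 2/(s^2 + 4).
So (s^2 - 6*s - 3)Y = 2/(s^2 + 4) + (4*s - 22).
Isolate Y and clear denominators.

Y(s) = (4*s^3 - 22*s^2 + 16*s - 86)/(s^4 - 6*s^3 + s^2 - 24*s - 12)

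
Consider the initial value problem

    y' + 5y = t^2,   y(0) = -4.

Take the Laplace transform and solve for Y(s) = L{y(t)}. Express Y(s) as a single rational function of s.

Apply the Laplace transform to the equation.
Using L{y'} = sY - y(0) = sY - (-4), the left side becomes (s + 5)Y - (-4).
The right side is L{t^2} = 2/s^3.
So (s + 5)Y = 2/s^3 + (-4).
Isolate Y and clear denominators.

Y(s) = (-4*s^3 + 2)/(s^4 + 5*s^3)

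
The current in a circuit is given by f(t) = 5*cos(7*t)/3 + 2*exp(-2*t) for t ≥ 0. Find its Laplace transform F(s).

Apply the Laplace transform termwise.
(2)·[L{e^(-2t)} = 1/(s + 2)]; (5/3)·[L{cos(7t)} = s/(s^2 + 49)].

F(s) = 5*s/(3*(s^2 + 49)) + 2/(s + 2)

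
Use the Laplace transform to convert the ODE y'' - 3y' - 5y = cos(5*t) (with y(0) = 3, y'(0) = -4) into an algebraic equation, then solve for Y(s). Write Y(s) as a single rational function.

Y(s) = (3*s^3 - 13*s^2 + 76*s - 325)/(s^4 - 3*s^3 + 20*s^2 - 75*s - 125)

Laplace-transform each side.
Using L{y''} = s^2 Y - s·y(0) - y'(0) and L{y'} = sY - y(0), with y(0) = 3, y'(0) = -4, the left side becomes (s^2 - 3*s - 5)Y - (3*s - 13).
The right side is L{cos(5*t)} = s/(s^2 + 25).
So (s^2 - 3*s - 5)Y = s/(s^2 + 25) + (3*s - 13).
Solve for Y(s) and write it as one ratio of polynomials.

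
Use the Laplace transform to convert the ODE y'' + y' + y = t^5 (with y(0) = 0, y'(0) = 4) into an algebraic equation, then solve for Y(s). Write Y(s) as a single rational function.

Y(s) = (4*s^6 + 120)/(s^8 + s^7 + s^6)

Laplace-transform each side.
Using L{y''} = s^2 Y - s·y(0) - y'(0) and L{y'} = sY - y(0), with y(0) = 0, y'(0) = 4, the left side becomes (s^2 + s + 1)Y - (4).
The right side is L{t^5} = 120/s^6.
So (s^2 + s + 1)Y = 120/s^6 + (4).
Divide through and combine into a single rational function.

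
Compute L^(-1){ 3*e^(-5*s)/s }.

Heaviside(t - 5)*(3)

The factor e^(-5s) signals a time shift by c = 5 (second shifting theorem).
L{3} = 3/s, so L^-1{3/s} = 3.
Hence the inverse is u(t - 5) times that function evaluated at t - 5.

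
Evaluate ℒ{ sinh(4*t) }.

L{sinh(4t)} = 4/(s^2 - 16).

4/(s^2 - 16)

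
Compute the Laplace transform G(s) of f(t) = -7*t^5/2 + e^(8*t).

The transform is linear, so treat each term independently.
(-7/2)·[L{t^5} = 5!/s^6 = 120/s^6]; L{e^(8t)} = 1/(s - 8).

G(s) = 1/(s - 8) - 420/s^6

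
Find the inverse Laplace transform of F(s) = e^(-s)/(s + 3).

Heaviside(t - 1)*(exp(-3*t + 3))

The factor e^(-s) signals a time shift by c = 1 (second shifting theorem).
L{e^(-3t)} = 1/(s + 3), so L^-1{1/(s + 3)} = e^(-3*t).
Hence the inverse is u(t - 1) times that function evaluated at t - 1.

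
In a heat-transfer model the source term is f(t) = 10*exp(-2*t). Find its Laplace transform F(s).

F(s) = 10/(s + 2)

L{10} = 10/s.
By the first shifting theorem, multiplying by e^(-2t) replaces s with s + 2.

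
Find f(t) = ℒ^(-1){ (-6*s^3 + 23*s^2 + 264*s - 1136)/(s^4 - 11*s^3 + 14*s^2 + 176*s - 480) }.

Factor the denominator: s^4 - 11*s^3 + 14*s^2 + 176*s - 480 = (s - 6)*(s - 5)*(s - 4)*(s + 4).
Partial fraction decomposition gives [-1/(s - 5)] + [2/(s + 4)] + [-1/(s - 6)] + [-6/(s - 4)].
Invert each term: -1/(s - 5) ↔ -e^(5t); 2/(s + 4) ↔ 2e^(-4t); -1/(s - 6) ↔ -e^(6t); -6/(s - 4) ↔ -6e^(4t).

f(t) = -exp(6*t) - exp(5*t) - 6*exp(4*t) + 2*exp(-4*t)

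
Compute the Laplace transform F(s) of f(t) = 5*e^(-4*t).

F(s) = 5/(s + 4)

L{5} = 5/s.
By the first shifting theorem, multiplying by e^(-4t) replaces s with s + 4.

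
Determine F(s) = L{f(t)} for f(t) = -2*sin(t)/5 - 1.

The transform is linear, so treat each term independently.
(-2/5)·[L{sin(t)} = 1/(s^2 + 1)]; L{-1} = -1/s.

F(s) = -2/(5*(s^2 + 1)) - 1/s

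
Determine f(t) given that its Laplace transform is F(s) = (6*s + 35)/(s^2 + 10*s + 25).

Factor the denominator: s^2 + 10*s + 25 = (s + 5)^2.
Partial fraction decomposition gives [6/(s + 5)] + [5/(s + 5)^2].
Invert each term: 6/(s + 5) ↔ 6e^(-5t); 5/(s + 5)^2 ↔ 5t·e^(-5t).

f(t) = 5*t*exp(-5*t) + 6*exp(-5*t)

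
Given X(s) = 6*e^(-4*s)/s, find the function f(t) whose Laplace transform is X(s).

f(t) = Heaviside(t - 4)*(6)

The factor e^(-4s) signals a time shift by c = 4 (second shifting theorem).
L{6} = 6/s, so L^-1{6/s} = 6.
Hence the inverse is u(t - 4) times that function evaluated at t - 4.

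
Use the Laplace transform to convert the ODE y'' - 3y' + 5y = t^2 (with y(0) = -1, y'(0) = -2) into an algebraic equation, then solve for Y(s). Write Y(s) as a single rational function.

Y(s) = (-s^4 + s^3 + 2)/(s^5 - 3*s^4 + 5*s^3)

Transform both sides with L{·}.
The derivative rules (L{y''} = s^2 Y - s·y(0) - y'(0) and L{y'} = sY - y(0), with y(0) = -1, y'(0) = -2) turn the left side into (s^2 - 3*s + 5)Y - (-s + 1).
The right side is L{t^2} = 2/s^3.
So (s^2 - 3*s + 5)Y = 2/s^3 + (-s + 1).
Isolate Y and clear denominators.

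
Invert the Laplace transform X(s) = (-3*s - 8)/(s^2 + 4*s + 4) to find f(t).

f(t) = -2*t*exp(-2*t) - 3*exp(-2*t)

Factor the denominator: s^2 + 4*s + 4 = (s + 2)^2.
Partial fraction decomposition gives [-3/(s + 2)] + [-2/(s + 2)^2].
Invert each term: -3/(s + 2) ↔ -3e^(-2t); -2/(s + 2)^2 ↔ -2t·e^(-2t).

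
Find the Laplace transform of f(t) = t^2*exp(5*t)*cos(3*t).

L{cos(3t)} = s/(s^2 + 9).
Multiplying by e^(5t) shifts s → s - 5, so L{exp(5*t)*cos(3*t)} = (s - 5)/((s - 5)^2 + 9).
Then apply L{t^2·g(t)} = (-1)^2 d^2/ds^2[G(s)] with G(s) = (s - 5)/((s - 5)^2 + 9):
differentiating 2 times and applying the sign gives 2*(s - 5)*(s^2 - 10*s - 2)/(s^2 - 10*s + 34)^3.

2*(s - 5)*(s^2 - 10*s - 2)/(s^2 - 10*s + 34)^3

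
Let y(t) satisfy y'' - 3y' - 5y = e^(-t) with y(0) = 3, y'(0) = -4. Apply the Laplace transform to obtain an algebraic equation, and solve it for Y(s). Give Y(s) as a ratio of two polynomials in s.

Y(s) = (3*s^2 - 10*s - 12)/(s^3 - 2*s^2 - 8*s - 5)

Apply the Laplace transform to the equation.
Using L{y''} = s^2 Y - s·y(0) - y'(0) and L{y'} = sY - y(0), with y(0) = 3, y'(0) = -4, the left side becomes (s^2 - 3*s - 5)Y - (3*s - 13).
The right side is L{e^(-t)} = 1/(s + 1).
So (s^2 - 3*s - 5)Y = 1/(s + 1) + (3*s - 13).
Isolate Y and clear denominators.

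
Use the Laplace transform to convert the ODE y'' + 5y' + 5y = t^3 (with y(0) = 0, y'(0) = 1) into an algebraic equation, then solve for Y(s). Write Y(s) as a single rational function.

Take the Laplace transform of both sides.
Using L{y''} = s^2 Y - s·y(0) - y'(0) and L{y'} = sY - y(0), with y(0) = 0, y'(0) = 1, the left side becomes (s^2 + 5*s + 5)Y - (1).
The right side is L{t^3} = 6/s^4.
So (s^2 + 5*s + 5)Y = 6/s^4 + (1).
Isolate Y and clear denominators.

Y(s) = (s^4 + 6)/(s^6 + 5*s^5 + 5*s^4)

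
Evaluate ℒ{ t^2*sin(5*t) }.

L{sin(5t)} = 5/(s^2 + 25).
Then apply L{t^2·g(t)} = (-1)^2 d^2/ds^2[H(s)] with H(s) = 5/(s^2 + 25):
differentiating 2 times and applying the sign gives 10*(3*s^2 - 25)/(s^2 + 25)^3.

10*(3*s^2 - 25)/(s^2 + 25)^3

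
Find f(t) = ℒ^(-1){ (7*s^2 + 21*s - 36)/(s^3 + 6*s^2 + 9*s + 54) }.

Factor the denominator: s^3 + 6*s^2 + 9*s + 54 = (s + 6)*(s^2 + 9).
Partial fraction decomposition gives [2/(s + 6)] + [5*s/(s^2 + 9)] + [-9/(s^2 + 9)].
Invert each term: 2/(s + 6) ↔ 2e^(-6t); 5·s/(s^2 + 9) ↔ 5cos(3t); -3·3/(s^2 + 9) ↔ -3sin(3t).

f(t) = -3*sin(3*t) + 5*cos(3*t) + 2*exp(-6*t)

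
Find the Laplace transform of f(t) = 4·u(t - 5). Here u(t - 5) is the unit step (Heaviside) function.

4*exp(-5*s)/s

By the second shifting theorem, L{u(t - c)·g(t - c)} = e^(-cs)·H(s) with c = 5 and H(s) = L{g(t)}.
L{4} = 4/s.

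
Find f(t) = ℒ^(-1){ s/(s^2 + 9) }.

Since L{cos(3t)} = s/(s^2 + 9), the inverse is cos(3*t).

f(t) = cos(3*t)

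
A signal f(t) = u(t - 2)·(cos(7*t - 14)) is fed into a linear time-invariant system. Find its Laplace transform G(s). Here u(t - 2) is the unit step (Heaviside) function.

G(s) = s*exp(-2*s)/(s^2 + 49)

By the second shifting theorem, L{u(t - c)·g(t - c)} = e^(-cs)·H(s) with c = 2 and H(s) = L{g(t)}.
L{cos(7t)} = s/(s^2 + 49).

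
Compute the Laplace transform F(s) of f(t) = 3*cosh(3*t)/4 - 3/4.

The transform is linear, so treat each term independently.
(3/4)·[L{cosh(3t)} = s/(s^2 - 9)]; L{-3/4} = (-3/4)/s.

F(s) = 3*s/(4*(s^2 - 9)) - 3/(4*s)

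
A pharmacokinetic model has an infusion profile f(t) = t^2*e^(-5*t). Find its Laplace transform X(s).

L{e^(-5t)} = 1/(s + 5).
Then apply L{t^2·g(t)} = (-1)^2 d^2/ds^2[G(s)] with G(s) = 1/(s + 5):
differentiating 2 times and applying the sign gives 2/(s + 5)^3.

X(s) = 2/(s + 5)^3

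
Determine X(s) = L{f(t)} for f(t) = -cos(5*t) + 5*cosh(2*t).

Apply the Laplace transform termwise.
(5)·[L{cosh(2t)} = s/(s^2 - 4)]; (-1)·[L{cos(5t)} = s/(s^2 + 25)].

X(s) = -s/(s^2 + 25) + 5*s/(s^2 - 4)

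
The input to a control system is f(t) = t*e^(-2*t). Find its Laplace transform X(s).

L{t} = 1!/s^2 = 1/s^2.
By the first shifting theorem, multiplying by e^(-2t) replaces s with s + 2.

X(s) = (s + 2)^(-2)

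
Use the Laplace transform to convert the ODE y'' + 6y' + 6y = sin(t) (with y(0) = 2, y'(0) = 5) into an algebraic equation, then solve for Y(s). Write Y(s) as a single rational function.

Take the Laplace transform of both sides.
With L{y''} = s^2 Y - s·y(0) - y'(0) and L{y'} = sY - y(0), with y(0) = 2, y'(0) = 5: the LHS transforms to (s^2 + 6*s + 6)Y - (2*s + 17).
The right side is L{sin(t)} = 1/(s^2 + 1).
So (s^2 + 6*s + 6)Y = 1/(s^2 + 1) + (2*s + 17).
Divide through and combine into a single rational function.

Y(s) = (2*s^3 + 17*s^2 + 2*s + 18)/(s^4 + 6*s^3 + 7*s^2 + 6*s + 6)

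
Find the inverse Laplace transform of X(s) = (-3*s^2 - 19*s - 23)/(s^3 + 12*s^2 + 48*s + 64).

Factor the denominator: s^3 + 12*s^2 + 48*s + 64 = (s + 4)^3.
Partial fraction decomposition gives [-3/(s + 4)] + [5/(s + 4)^2] + [5/(s + 4)^3].
Invert each term: -3/(s + 4) ↔ -3e^(-4t); 5/(s + 4)^2 ↔ 5t·e^(-4t); 5/(s + 4)^3 ↔ (5/2)t^2·e^(-4t).

5*t^2*exp(-4*t)/2 + 5*t*exp(-4*t) - 3*exp(-4*t)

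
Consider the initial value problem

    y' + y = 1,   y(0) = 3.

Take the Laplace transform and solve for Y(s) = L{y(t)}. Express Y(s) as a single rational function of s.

Y(s) = (3*s + 1)/(s^2 + s)

Transform both sides with L{·}.
Using L{y'} = sY - y(0) = sY - 3, the left side becomes (s + 1)Y - (3).
The right side is L{1} = 1/s.
So (s + 1)Y = 1/s + (3).
Isolate Y and clear denominators.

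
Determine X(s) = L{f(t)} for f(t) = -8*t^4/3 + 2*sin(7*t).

By linearity of the Laplace transform, transform each term separately.
(2)·[L{sin(7t)} = 7/(s^2 + 49)]; (-8/3)·[L{t^4} = 4!/s^5 = 24/s^5].

X(s) = 14/(s^2 + 49) - 64/s^5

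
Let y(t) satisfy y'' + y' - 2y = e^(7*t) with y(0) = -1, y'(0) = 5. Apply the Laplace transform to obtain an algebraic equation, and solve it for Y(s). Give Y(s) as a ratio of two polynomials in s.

Y(s) = (-s^2 + 11*s - 27)/(s^3 - 6*s^2 - 9*s + 14)

Laplace-transform each side.
Using L{y''} = s^2 Y - s·y(0) - y'(0) and L{y'} = sY - y(0), with y(0) = -1, y'(0) = 5, the left side becomes (s^2 + s - 2)Y - (-s + 4).
The right side is L{e^(7*t)} = 1/(s - 7).
So (s^2 + s - 2)Y = 1/(s - 7) + (-s + 4).
Solve for Y(s) and write it as one ratio of polynomials.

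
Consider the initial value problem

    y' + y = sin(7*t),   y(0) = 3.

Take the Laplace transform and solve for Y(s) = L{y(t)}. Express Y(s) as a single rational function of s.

Take the Laplace transform of both sides.
With L{y'} = sY - y(0) = sY - 3: the LHS transforms to (s + 1)Y - (3).
The right side is L{sin(7*t)} = 7/(s^2 + 49).
So (s + 1)Y = 7/(s^2 + 49) + (3).
Isolate Y and clear denominators.

Y(s) = (3*s^2 + 154)/(s^3 + s^2 + 49*s + 49)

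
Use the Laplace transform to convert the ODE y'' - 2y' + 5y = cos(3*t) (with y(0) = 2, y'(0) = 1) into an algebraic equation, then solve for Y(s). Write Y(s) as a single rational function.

Transform both sides with L{·}.
With L{y''} = s^2 Y - s·y(0) - y'(0) and L{y'} = sY - y(0), with y(0) = 2, y'(0) = 1: the LHS transforms to (s^2 - 2*s + 5)Y - (2*s - 3).
The right side is L{cos(3*t)} = s/(s^2 + 9).
So (s^2 - 2*s + 5)Y = s/(s^2 + 9) + (2*s - 3).
Isolate Y and clear denominators.

Y(s) = (2*s^3 - 3*s^2 + 19*s - 27)/(s^4 - 2*s^3 + 14*s^2 - 18*s + 45)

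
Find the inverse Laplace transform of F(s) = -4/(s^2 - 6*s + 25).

-exp(3*t)*sin(4*t)

Rewrite the denominator: s^2 - 6*s + 25 = (s - 3)^2 + 16.
The form in (s - 3) signals a first-shifting-theorem factor e^(3t).
Since L{sin(4t)} = 4/(s^2 + 16), the inverse is e^(3*t)*sin(4*t), scaled by -1.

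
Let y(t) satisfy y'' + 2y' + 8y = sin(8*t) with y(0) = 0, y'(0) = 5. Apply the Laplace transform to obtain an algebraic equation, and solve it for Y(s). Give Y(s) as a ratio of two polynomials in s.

Apply the Laplace transform to the equation.
With L{y''} = s^2 Y - s·y(0) - y'(0) and L{y'} = sY - y(0), with y(0) = 0, y'(0) = 5: the LHS transforms to (s^2 + 2*s + 8)Y - (5).
The right side is L{sin(8*t)} = 8/(s^2 + 64).
So (s^2 + 2*s + 8)Y = 8/(s^2 + 64) + (5).
Isolate Y and clear denominators.

Y(s) = (5*s^2 + 328)/(s^4 + 2*s^3 + 72*s^2 + 128*s + 512)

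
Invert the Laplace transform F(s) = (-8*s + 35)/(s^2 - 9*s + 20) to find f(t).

f(t) = -5*exp(5*t) - 3*exp(4*t)

Factor the denominator: s^2 - 9*s + 20 = (s - 5)*(s - 4).
Partial fraction decomposition gives [-5/(s - 5)] + [-3/(s - 4)].
Invert each term: -5/(s - 5) ↔ -5e^(5t); -3/(s - 4) ↔ -3e^(4t).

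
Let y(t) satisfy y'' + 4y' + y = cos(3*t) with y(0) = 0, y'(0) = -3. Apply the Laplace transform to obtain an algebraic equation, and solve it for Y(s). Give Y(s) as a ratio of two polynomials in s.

Apply the Laplace transform to the equation.
With L{y''} = s^2 Y - s·y(0) - y'(0) and L{y'} = sY - y(0), with y(0) = 0, y'(0) = -3: the LHS transforms to (s^2 + 4*s + 1)Y - (-3).
The right side is L{cos(3*t)} = s/(s^2 + 9).
So (s^2 + 4*s + 1)Y = s/(s^2 + 9) + (-3).
Isolate Y and clear denominators.

Y(s) = (-3*s^2 + s - 27)/(s^4 + 4*s^3 + 10*s^2 + 36*s + 9)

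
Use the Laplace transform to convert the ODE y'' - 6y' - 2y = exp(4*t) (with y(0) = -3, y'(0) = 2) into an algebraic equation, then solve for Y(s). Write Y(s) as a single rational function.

Y(s) = (-3*s^2 + 32*s - 79)/(s^3 - 10*s^2 + 22*s + 8)

Laplace-transform each side.
Using L{y''} = s^2 Y - s·y(0) - y'(0) and L{y'} = sY - y(0), with y(0) = -3, y'(0) = 2, the left side becomes (s^2 - 6*s - 2)Y - (-3*s + 20).
The right side is L{exp(4*t)} = 1/(s - 4).
So (s^2 - 6*s - 2)Y = 1/(s - 4) + (-3*s + 20).
Isolate Y and clear denominators.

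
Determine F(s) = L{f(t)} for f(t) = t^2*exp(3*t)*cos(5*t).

F(s) = 2*(s - 3)*(s^2 - 6*s - 66)/(s^2 - 6*s + 34)^3

L{cos(5t)} = s/(s^2 + 25).
Multiplying by e^(3t) shifts s → s - 3, so L{exp(3*t)*cos(5*t)} = (s - 3)/((s - 3)^2 + 25).
Then apply L{t^2·g(t)} = (-1)^2 d^2/ds^2[G(s)] with G(s) = (s - 3)/((s - 3)^2 + 25):
differentiating 2 times and applying the sign gives 2*(s - 3)*(s^2 - 6*s - 66)/(s^2 - 6*s + 34)^3.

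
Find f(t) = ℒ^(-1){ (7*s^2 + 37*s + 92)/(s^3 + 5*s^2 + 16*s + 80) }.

f(t) = 3*sin(4*t) + 5*cos(4*t) + 2*exp(-5*t)

Factor the denominator: s^3 + 5*s^2 + 16*s + 80 = (s + 5)*(s^2 + 16).
Partial fraction decomposition gives [2/(s + 5)] + [5*s/(s^2 + 16)] + [12/(s^2 + 16)].
Invert each term: 2/(s + 5) ↔ 2e^(-5t); 5·s/(s^2 + 16) ↔ 5cos(4t); 3·4/(s^2 + 16) ↔ 3sin(4t).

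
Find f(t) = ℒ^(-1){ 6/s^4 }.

f(t) = t^3

Since L{t^3} = 3!/s^4 = 6/s^4, the inverse is t^3.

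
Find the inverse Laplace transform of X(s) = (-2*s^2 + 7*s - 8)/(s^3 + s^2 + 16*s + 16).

Factor the denominator: s^3 + s^2 + 16*s + 16 = (s + 1)*(s^2 + 16).
Partial fraction decomposition gives [-1/(s + 1)] + [-s/(s^2 + 16)] + [8/(s^2 + 16)].
Invert each term: -1/(s + 1) ↔ -e^(-t); -1·s/(s^2 + 16) ↔ -cos(4t); 2·4/(s^2 + 16) ↔ 2sin(4t).

2*sin(4*t) - cos(4*t) - exp(-t)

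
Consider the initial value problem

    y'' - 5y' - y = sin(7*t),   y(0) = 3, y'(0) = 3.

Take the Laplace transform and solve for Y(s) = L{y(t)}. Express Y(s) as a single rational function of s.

Apply the Laplace transform to the equation.
The derivative rules (L{y''} = s^2 Y - s·y(0) - y'(0) and L{y'} = sY - y(0), with y(0) = 3, y'(0) = 3) turn the left side into (s^2 - 5*s - 1)Y - (3*s - 12).
The right side is L{sin(7*t)} = 7/(s^2 + 49).
So (s^2 - 5*s - 1)Y = 7/(s^2 + 49) + (3*s - 12).
Solve for Y(s) and write it as one ratio of polynomials.

Y(s) = (3*s^3 - 12*s^2 + 147*s - 581)/(s^4 - 5*s^3 + 48*s^2 - 245*s - 49)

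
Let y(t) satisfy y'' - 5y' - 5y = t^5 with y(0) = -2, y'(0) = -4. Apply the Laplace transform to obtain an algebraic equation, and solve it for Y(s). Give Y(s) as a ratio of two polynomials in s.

Apply the Laplace transform to the equation.
The derivative rules (L{y''} = s^2 Y - s·y(0) - y'(0) and L{y'} = sY - y(0), with y(0) = -2, y'(0) = -4) turn the left side into (s^2 - 5*s - 5)Y - (-2*s + 6).
The right side is L{t^5} = 120/s^6.
So (s^2 - 5*s - 5)Y = 120/s^6 + (-2*s + 6).
Divide through and combine into a single rational function.

Y(s) = (-2*s^7 + 6*s^6 + 120)/(s^8 - 5*s^7 - 5*s^6)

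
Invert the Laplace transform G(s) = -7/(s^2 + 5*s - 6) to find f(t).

Factor the denominator: s^2 + 5*s - 6 = (s - 1)*(s + 6).
Partial fraction decomposition gives [1/(s + 6)] + [-1/(s - 1)].
Invert each term: 1/(s + 6) ↔ e^(-6t); -1/(s - 1) ↔ -e^(t).

f(t) = -exp(t) + exp(-6*t)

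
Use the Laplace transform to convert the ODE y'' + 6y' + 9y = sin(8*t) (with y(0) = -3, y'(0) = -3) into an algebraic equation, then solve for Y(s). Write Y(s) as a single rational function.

Y(s) = (-3*s^3 - 21*s^2 - 192*s - 1336)/(s^4 + 6*s^3 + 73*s^2 + 384*s + 576)

Laplace-transform each side.
The derivative rules (L{y''} = s^2 Y - s·y(0) - y'(0) and L{y'} = sY - y(0), with y(0) = -3, y'(0) = -3) turn the left side into (s^2 + 6*s + 9)Y - (-3*s - 21).
The right side is L{sin(8*t)} = 8/(s^2 + 64).
So (s^2 + 6*s + 9)Y = 8/(s^2 + 64) + (-3*s - 21).
Solve for Y(s) and write it as one ratio of polynomials.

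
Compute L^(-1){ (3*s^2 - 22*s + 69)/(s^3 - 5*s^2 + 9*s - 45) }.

exp(5*t) - 4*sin(3*t) + 2*cos(3*t)

Factor the denominator: s^3 - 5*s^2 + 9*s - 45 = (s - 5)*(s^2 + 9).
Partial fraction decomposition gives [1/(s - 5)] + [2*s/(s^2 + 9)] + [-12/(s^2 + 9)].
Invert each term: 1/(s - 5) ↔ e^(5t); 2·s/(s^2 + 9) ↔ 2cos(3t); -4·3/(s^2 + 9) ↔ -4sin(3t).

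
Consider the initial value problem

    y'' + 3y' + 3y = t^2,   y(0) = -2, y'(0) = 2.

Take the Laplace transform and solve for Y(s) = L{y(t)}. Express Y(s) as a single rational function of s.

Y(s) = (-2*s^4 - 4*s^3 + 2)/(s^5 + 3*s^4 + 3*s^3)

Laplace-transform each side.
The derivative rules (L{y''} = s^2 Y - s·y(0) - y'(0) and L{y'} = sY - y(0), with y(0) = -2, y'(0) = 2) turn the left side into (s^2 + 3*s + 3)Y - (-2*s - 4).
The right side is L{t^2} = 2/s^3.
So (s^2 + 3*s + 3)Y = 2/s^3 + (-2*s - 4).
Isolate Y and clear denominators.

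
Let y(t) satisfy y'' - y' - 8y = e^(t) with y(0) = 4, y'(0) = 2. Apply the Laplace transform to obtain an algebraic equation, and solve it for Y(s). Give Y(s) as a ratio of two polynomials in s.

Transform both sides with L{·}.
Using L{y''} = s^2 Y - s·y(0) - y'(0) and L{y'} = sY - y(0), with y(0) = 4, y'(0) = 2, the left side becomes (s^2 - s - 8)Y - (4*s - 2).
The right side is L{e^(t)} = 1/(s - 1).
So (s^2 - s - 8)Y = 1/(s - 1) + (4*s - 2).
Divide through and combine into a single rational function.

Y(s) = (4*s^2 - 6*s + 3)/(s^3 - 2*s^2 - 7*s + 8)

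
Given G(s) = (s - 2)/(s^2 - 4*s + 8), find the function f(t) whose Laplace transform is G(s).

Rewrite the denominator: s^2 - 4*s + 8 = (s - 2)^2 + 4.
The form in (s - 2) signals a first-shifting-theorem factor e^(2t).
Since L{cos(2t)} = s/(s^2 + 4), the inverse is exp(2*t)*cos(2*t).

f(t) = exp(2*t)*cos(2*t)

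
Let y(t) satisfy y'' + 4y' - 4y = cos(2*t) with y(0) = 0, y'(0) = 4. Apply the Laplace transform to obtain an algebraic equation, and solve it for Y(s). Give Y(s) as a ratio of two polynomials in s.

Transform both sides with L{·}.
The derivative rules (L{y''} = s^2 Y - s·y(0) - y'(0) and L{y'} = sY - y(0), with y(0) = 0, y'(0) = 4) turn the left side into (s^2 + 4*s - 4)Y - (4).
The right side is L{cos(2*t)} = s/(s^2 + 4).
So (s^2 + 4*s - 4)Y = s/(s^2 + 4) + (4).
Solve for Y(s) and write it as one ratio of polynomials.

Y(s) = (4*s^2 + s + 16)/(s^4 + 4*s^3 + 16*s - 16)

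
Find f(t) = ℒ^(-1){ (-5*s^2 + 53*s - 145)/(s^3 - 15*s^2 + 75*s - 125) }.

Factor the denominator: s^3 - 15*s^2 + 75*s - 125 = (s - 5)^3.
Partial fraction decomposition gives [-5/(s - 5)] + [3/(s - 5)^2] + [-5/(s - 5)^3].
Invert each term: -5/(s - 5) ↔ -5e^(5t); 3/(s - 5)^2 ↔ 3t·e^(5t); -5/(s - 5)^3 ↔ (-5/2)t^2·e^(5t).

f(t) = -5*t^2*exp(5*t)/2 + 3*t*exp(5*t) - 5*exp(5*t)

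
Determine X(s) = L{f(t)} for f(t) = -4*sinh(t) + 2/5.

X(s) = -4/(s^2 - 1) + 2/(5*s)

By linearity of the Laplace transform, transform each term separately.
L{2/5} = (2/5)/s; (-4)·[L{sinh(t)} = 1/(s^2 - 1)].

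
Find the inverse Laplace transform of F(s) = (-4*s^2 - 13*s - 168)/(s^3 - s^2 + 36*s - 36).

-5*exp(t) - 2*sin(6*t) + cos(6*t)

Factor the denominator: s^3 - s^2 + 36*s - 36 = (s - 1)*(s^2 + 36).
Partial fraction decomposition gives [-5/(s - 1)] + [s/(s^2 + 36)] + [-12/(s^2 + 36)].
Invert each term: -5/(s - 1) ↔ -5e^(t); 1·s/(s^2 + 36) ↔ cos(6t); -2·6/(s^2 + 36) ↔ -2sin(6t).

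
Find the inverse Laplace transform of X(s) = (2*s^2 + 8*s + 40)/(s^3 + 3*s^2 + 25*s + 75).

Factor the denominator: s^3 + 3*s^2 + 25*s + 75 = (s + 3)*(s^2 + 25).
Partial fraction decomposition gives [1/(s + 3)] + [s/(s^2 + 25)] + [5/(s^2 + 25)].
Invert each term: 1/(s + 3) ↔ e^(-3t); 1·s/(s^2 + 25) ↔ cos(5t); 1·5/(s^2 + 25) ↔ sin(5t).

sin(5*t) + cos(5*t) + exp(-3*t)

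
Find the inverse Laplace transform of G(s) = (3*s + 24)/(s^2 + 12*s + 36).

6*t*exp(-6*t) + 3*exp(-6*t)

Factor the denominator: s^2 + 12*s + 36 = (s + 6)^2.
Partial fraction decomposition gives [3/(s + 6)] + [6/(s + 6)^2].
Invert each term: 3/(s + 6) ↔ 3e^(-6t); 6/(s + 6)^2 ↔ 6t·e^(-6t).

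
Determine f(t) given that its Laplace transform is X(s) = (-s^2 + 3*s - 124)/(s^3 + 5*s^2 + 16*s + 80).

f(t) = -3*sin(4*t) + 3*cos(4*t) - 4*exp(-5*t)

Factor the denominator: s^3 + 5*s^2 + 16*s + 80 = (s + 5)*(s^2 + 16).
Partial fraction decomposition gives [-4/(s + 5)] + [3*s/(s^2 + 16)] + [-12/(s^2 + 16)].
Invert each term: -4/(s + 5) ↔ -4e^(-5t); 3·s/(s^2 + 16) ↔ 3cos(4t); -3·4/(s^2 + 16) ↔ -3sin(4t).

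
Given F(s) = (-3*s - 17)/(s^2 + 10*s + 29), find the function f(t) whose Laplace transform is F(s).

Complete the square in the denominator: s^2 + 10*s + 29 = (s + 5)^2 + 2^2.
Split the numerator to match: -3*s - 17 = -3·(s + 5) - 1·2.
Invert each term: -3·(s + 5)/((s + 5)^2 + 4) ↔ -3e^(-5t)cos(2t); -1·2/((s + 5)^2 + 4) ↔ -e^(-5t)sin(2t).

f(t) = -exp(-5*t)*sin(2*t) - 3*exp(-5*t)*cos(2*t)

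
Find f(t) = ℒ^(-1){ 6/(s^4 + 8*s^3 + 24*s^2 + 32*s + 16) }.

f(t) = t^3*exp(-2*t)

Rewrite the denominator: s^4 + 8*s^3 + 24*s^2 + 32*s + 16 = (s + 2)^4.
The form in (s + 2) signals a first-shifting-theorem factor e^(-2t).
Since L{t^3} = 3!/s^4 = 6/s^4, the inverse is t^3*e^(-2*t).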